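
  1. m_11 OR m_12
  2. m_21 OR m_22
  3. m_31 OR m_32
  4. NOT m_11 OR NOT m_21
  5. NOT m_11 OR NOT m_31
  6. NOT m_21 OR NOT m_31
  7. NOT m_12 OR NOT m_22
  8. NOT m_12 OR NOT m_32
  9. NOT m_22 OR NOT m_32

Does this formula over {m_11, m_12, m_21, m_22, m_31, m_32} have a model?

Unsatisfiable

Try m_11 = true.
(NOT m_21) alone gives m_21 = false.
(m_22) alone gives m_22 = true.
(NOT m_31) alone gives m_31 = false.
(m_32) alone gives m_32 = true.
That conflicts with the unit clause (NOT m_32).
That branch fails; take m_11 = false instead.
(m_12) alone gives m_12 = true.
(NOT m_22) alone gives m_22 = false.
(m_21) alone gives m_21 = true.
(NOT m_31) alone gives m_31 = false.
(m_32) alone gives m_32 = true.
That conflicts with the unit clause (NOT m_32).
Either choice for m_11 ends in contradiction.
No assignment satisfies every clause.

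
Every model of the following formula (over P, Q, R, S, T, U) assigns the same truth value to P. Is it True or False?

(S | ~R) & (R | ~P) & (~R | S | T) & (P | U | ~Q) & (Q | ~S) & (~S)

False

Suppose P = 1.
The clause (R) is unit, so R = 1.
The clause (S) is unit, so S = 1.
But (~S) is also a unit clause — contradiction.
So every satisfying assignment has P = False.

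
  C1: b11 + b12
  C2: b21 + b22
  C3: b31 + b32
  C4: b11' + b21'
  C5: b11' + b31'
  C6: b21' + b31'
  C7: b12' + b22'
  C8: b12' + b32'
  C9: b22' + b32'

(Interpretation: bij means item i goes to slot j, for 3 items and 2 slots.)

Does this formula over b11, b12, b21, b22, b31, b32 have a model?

Suppose b11 = 1.
The clause (b21') is unit, so b21 = 0.
The clause (b22) is unit, so b22 = 1.
The clause (b31') is unit, so b31 = 0.
The clause (b32) is unit, so b32 = 1.
Now (b32') is unsatisfied and unit — conflict.
Undo b11 and try b11 = 0.
The clause (b12) is unit, so b12 = 1.
The clause (b22') is unit, so b22 = 0.
The clause (b21) is unit, so b21 = 1.
The clause (b31') is unit, so b31 = 0.
The clause (b32) is unit, so b32 = 1.
Now (b32') is unsatisfied and unit — conflict.
Either choice for b11 ends in contradiction.
No assignment satisfies every clause.

No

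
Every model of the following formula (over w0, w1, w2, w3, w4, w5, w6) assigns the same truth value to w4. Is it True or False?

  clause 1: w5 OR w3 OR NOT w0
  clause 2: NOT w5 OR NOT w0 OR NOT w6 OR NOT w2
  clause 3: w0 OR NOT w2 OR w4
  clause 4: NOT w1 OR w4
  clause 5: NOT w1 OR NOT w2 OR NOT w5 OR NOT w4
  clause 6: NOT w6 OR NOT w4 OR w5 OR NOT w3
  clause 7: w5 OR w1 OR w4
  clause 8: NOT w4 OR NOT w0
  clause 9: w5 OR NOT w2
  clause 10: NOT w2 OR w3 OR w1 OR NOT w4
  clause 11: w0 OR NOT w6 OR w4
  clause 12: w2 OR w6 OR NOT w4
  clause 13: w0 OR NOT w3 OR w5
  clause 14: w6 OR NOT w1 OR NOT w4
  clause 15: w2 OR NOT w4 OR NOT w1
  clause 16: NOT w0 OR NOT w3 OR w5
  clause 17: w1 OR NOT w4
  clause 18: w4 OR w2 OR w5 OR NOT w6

False

Suppose w4 = true.
The clause (NOT w0) is unit, so w0 = false.
The clause (w1) is unit, so w1 = true.
The clause (w6) is unit, so w6 = true.
The clause (w2) is unit, so w2 = true.
The clause (NOT w5) is unit, so w5 = false.
Now (w5) is unsatisfied and unit — conflict.
So every satisfying assignment has w4 = False.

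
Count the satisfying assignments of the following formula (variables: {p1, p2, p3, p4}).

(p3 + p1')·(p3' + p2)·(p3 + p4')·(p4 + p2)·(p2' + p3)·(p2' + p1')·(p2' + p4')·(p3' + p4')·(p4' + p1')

1

There are 2^4 = 16 truth assignments over (p1, p2, p3, p4).
Check each against the 9 clauses (columns in the order p1, p2, p3, p4):
  F F F F  ✗ fails (p4 + p2)
  F F F T  ✗ fails (p3 + p4')
  F F T F  ✗ fails (p3' + p2)
  F F T T  ✗ fails (p3' + p2)
  F T F F  ✗ fails (p2' + p3)
  F T F T  ✗ fails (p3 + p4')
  F T T F  ✓ satisfies all
  F T T T  ✗ fails (p2' + p4')
  T F F F  ✗ fails (p3 + p1')
  T F F T  ✗ fails (p3 + p1')
  T F T F  ✗ fails (p3' + p2)
  T F T T  ✗ fails (p3' + p2)
  T T F F  ✗ fails (p3 + p1')
  T T F T  ✗ fails (p3 + p1')
  T T T F  ✗ fails (p2' + p1')
  T T T T  ✗ fails (p2' + p1')
1 of the 16 rows is a model.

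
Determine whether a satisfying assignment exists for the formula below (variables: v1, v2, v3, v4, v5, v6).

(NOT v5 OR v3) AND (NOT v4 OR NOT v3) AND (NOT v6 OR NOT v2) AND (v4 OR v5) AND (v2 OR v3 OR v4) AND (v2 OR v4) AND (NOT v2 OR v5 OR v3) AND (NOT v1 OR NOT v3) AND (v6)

Yes, satisfiable

The clause (v6) is unit, so v6 = true.
The clause (NOT v2) is unit, so v2 = false.
The clause (v4) is unit, so v4 = true.
The clause (NOT v3) is unit, so v3 = false.
The clause (NOT v5) is unit, so v5 = false.
Every clause is now satisfied; v1 is unconstrained.
A satisfying assignment: v1 ↦ false,  v2 ↦ false,  v3 ↦ false,  v4 ↦ true,  v5 ↦ false,  v6 ↦ true.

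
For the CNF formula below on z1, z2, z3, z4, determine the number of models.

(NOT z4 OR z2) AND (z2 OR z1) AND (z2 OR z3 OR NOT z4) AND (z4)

4

There are 2^4 = 16 truth assignments over (z1, z2, z3, z4).
Check each against the 4 clauses (columns in the order z1, z2, z3, z4):
  F F F F  ✗ fails (z2 OR z1)
  F F F T  ✗ fails (NOT z4 OR z2)
  F F T F  ✗ fails (z2 OR z1)
  F F T T  ✗ fails (NOT z4 OR z2)
  F T F F  ✗ fails (z4)
  F T F T  ✓ satisfies all
  F T T F  ✗ fails (z4)
  F T T T  ✓ satisfies all
  T F F F  ✗ fails (z4)
  T F F T  ✗ fails (NOT z4 OR z2)
  T F T F  ✗ fails (z4)
  T F T T  ✗ fails (NOT z4 OR z2)
  T T F F  ✗ fails (z4)
  T T F T  ✓ satisfies all
  T T T F  ✗ fails (z4)
  T T T T  ✓ satisfies all
4 of the 16 rows are models.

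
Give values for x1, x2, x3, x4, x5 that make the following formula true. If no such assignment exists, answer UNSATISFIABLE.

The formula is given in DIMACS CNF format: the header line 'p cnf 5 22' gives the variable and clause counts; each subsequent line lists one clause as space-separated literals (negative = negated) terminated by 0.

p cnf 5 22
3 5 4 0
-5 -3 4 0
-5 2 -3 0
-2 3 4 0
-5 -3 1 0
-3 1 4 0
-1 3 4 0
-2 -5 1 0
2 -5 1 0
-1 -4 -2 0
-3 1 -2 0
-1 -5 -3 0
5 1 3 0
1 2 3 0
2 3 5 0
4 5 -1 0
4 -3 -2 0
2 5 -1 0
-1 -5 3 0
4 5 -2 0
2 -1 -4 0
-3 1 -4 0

UNSATISFIABLE

Suppose x3 = True.
Suppose x5 = False.
Suppose x1 = True.
(x4) alone gives x4 = True.
(¬x2) alone gives x2 = False.
But (x2) is also a unit clause — contradiction.
Undo x1 and try x1 = False.
(x4) alone gives x4 = True.
But (¬x4) is also a unit clause — contradiction.
Either choice for x1 ends in contradiction.
Undo x5 and try x5 = True.
(x4) alone gives x4 = True.
(x2) alone gives x2 = True.
(x1) alone gives x1 = True.
But (¬x1) is also a unit clause — contradiction.
Either choice for x5 ends in contradiction.
Undo x3 and try x3 = False.
Suppose x5 = True.
(¬x1) alone gives x1 = False.
(¬x2) alone gives x2 = False.
But (x2) is also a unit clause — contradiction.
Undo x5 and try x5 = False.
(x4) alone gives x4 = True.
(x1) alone gives x1 = True.
(¬x2) alone gives x2 = False.
But (x2) is also a unit clause — contradiction.
Either choice for x5 ends in contradiction.
Either choice for x3 ends in contradiction.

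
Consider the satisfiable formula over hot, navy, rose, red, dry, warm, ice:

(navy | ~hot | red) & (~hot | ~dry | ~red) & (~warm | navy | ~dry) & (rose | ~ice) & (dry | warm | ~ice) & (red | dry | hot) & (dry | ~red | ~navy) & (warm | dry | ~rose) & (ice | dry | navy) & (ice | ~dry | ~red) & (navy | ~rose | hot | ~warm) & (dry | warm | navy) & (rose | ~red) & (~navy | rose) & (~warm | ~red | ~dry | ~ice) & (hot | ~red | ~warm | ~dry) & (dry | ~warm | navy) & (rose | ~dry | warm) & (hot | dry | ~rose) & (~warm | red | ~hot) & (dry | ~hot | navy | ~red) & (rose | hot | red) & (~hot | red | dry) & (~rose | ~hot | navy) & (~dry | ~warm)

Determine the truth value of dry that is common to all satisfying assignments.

True

Suppose dry = 0.
Try rose = 1.
Unit clause (warm) forces warm = 1.
Unit clause (navy) forces navy = 1.
Unit clause (~red) forces red = 0.
Unit clause (hot) forces hot = 1.
Now (~hot) is unsatisfied and unit — conflict.
Undo rose and try rose = 0.
Unit clause (~ice) forces ice = 0.
Unit clause (navy) forces navy = 1.
Now (~navy) is unsatisfied and unit — conflict.
Both values of rose lead to a conflict.
So every satisfying assignment has dry = True.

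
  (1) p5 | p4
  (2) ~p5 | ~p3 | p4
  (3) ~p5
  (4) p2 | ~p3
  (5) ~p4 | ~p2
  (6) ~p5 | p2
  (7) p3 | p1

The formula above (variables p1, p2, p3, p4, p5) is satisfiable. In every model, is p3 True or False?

Suppose p3 = 1.
The clause (~p5) is unit, so p5 = 0.
The clause (p4) is unit, so p4 = 1.
The clause (p2) is unit, so p2 = 1.
But (~p2) is also a unit clause — contradiction.
So every satisfying assignment has p3 = False.

False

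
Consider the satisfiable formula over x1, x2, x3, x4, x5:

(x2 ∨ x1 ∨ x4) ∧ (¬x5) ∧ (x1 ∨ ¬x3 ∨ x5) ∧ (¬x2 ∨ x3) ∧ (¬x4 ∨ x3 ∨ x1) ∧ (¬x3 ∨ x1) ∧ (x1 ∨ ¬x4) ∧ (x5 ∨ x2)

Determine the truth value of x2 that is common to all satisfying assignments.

Suppose x2 = False.
Unit clause (¬x5) forces x5 = False.
Now (x5) is unsatisfied and unit — conflict.
So every satisfying assignment has x2 = True.

True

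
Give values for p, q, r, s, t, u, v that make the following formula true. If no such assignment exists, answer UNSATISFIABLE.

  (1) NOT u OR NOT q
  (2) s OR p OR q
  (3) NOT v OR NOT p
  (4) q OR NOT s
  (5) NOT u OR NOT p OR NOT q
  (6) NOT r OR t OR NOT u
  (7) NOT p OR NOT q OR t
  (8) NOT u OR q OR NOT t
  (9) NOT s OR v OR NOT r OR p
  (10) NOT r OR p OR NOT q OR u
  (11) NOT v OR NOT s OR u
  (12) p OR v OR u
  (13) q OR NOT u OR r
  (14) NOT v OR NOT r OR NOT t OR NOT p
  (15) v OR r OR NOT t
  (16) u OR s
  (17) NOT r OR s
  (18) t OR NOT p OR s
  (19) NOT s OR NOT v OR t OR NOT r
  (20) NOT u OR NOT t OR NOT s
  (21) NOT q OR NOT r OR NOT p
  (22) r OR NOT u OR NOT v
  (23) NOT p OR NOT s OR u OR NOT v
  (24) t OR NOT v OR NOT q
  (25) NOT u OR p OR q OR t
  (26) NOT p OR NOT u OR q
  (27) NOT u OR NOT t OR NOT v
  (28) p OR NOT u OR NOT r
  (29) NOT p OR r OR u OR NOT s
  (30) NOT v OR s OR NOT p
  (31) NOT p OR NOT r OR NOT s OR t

Suppose u = false.
Unit clause (s) forces s = true.
Unit clause (q) forces q = true.
Unit clause (NOT v) forces v = false.
Unit clause (p) forces p = true.
Unit clause (t) forces t = true.
Unit clause (r) forces r = true.
That conflicts with the unit clause (NOT r).
So u must be the other value — set u = true.
Unit clause (NOT q) forces q = false.
Unit clause (NOT s) forces s = false.
Unit clause (p) forces p = true.
That conflicts with the unit clause (NOT p).
Either choice for u ends in contradiction.

UNSATISFIABLE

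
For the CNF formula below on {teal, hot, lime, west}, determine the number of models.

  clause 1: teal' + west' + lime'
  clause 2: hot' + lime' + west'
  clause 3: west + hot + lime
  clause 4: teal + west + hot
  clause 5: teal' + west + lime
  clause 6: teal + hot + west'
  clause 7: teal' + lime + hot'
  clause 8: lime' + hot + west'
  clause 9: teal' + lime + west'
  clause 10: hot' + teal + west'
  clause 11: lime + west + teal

There are 2^4 = 16 truth assignments over (teal, hot, lime, west).
Split on teal. With teal = 1, the clauses containing teal are satisfied and teal' drops from the rest; 2 of the 2^3 = 8 assignments to the other variables satisfy what remains.
With teal = 0, by the same count on the reduced clause set, 1 assignment works.
Total: 2 + 1 = 3.

3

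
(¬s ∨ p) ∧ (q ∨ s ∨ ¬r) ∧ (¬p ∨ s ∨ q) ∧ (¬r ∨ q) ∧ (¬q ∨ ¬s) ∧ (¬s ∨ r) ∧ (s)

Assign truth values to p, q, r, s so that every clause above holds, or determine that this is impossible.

(s) alone gives s = True.
(p) alone gives p = True.
(¬q) alone gives q = False.
(¬r) alone gives r = False.
That conflicts with the unit clause (r).

UNSATISFIABLE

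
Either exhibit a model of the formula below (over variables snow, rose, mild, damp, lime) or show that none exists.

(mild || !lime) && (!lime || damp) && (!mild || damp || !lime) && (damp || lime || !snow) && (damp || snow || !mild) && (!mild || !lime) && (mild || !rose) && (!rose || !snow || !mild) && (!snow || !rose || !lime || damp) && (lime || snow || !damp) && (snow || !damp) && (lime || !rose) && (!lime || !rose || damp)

Branch on mild: set mild = false.
From the singleton clause (!lime), lime = false.
From the singleton clause (!rose), rose = false.
Branch on damp: set damp = true.
From the singleton clause (snow), snow = true.
This assignment satisfies each clause.

snow ↦ true, rose ↦ false, mild ↦ false, damp ↦ true, lime ↦ false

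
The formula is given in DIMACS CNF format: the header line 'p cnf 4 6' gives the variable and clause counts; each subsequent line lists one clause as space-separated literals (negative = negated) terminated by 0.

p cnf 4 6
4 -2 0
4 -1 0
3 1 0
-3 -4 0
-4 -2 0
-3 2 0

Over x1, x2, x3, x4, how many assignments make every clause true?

There are 2^4 = 16 truth assignments over (x1, x2, x3, x4).
Check each against the 6 clauses (columns in the order x1, x2, x3, x4):
  F F F F  ✗ fails (x3 ∨ x1)
  F F F T  ✗ fails (x3 ∨ x1)
  F F T F  ✗ fails (¬x3 ∨ x2)
  F F T T  ✗ fails (¬x3 ∨ ¬x4)
  F T F F  ✗ fails (x4 ∨ ¬x2)
  F T F T  ✗ fails (x3 ∨ x1)
  F T T F  ✗ fails (x4 ∨ ¬x2)
  F T T T  ✗ fails (¬x3 ∨ ¬x4)
  T F F F  ✗ fails (x4 ∨ ¬x1)
  T F F T  ✓ satisfies all
  T F T F  ✗ fails (x4 ∨ ¬x1)
  T F T T  ✗ fails (¬x3 ∨ ¬x4)
  T T F F  ✗ fails (x4 ∨ ¬x2)
  T T F T  ✗ fails (¬x4 ∨ ¬x2)
  T T T F  ✗ fails (x4 ∨ ¬x2)
  T T T T  ✗ fails (¬x3 ∨ ¬x4)
1 of the 16 rows is a model.

1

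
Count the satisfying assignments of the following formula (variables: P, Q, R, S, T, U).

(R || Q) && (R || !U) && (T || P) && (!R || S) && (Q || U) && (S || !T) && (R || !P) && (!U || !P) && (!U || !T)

4

There are 2^6 = 64 truth assignments over (P, Q, R, S, T, U).
Split on P. With P = true, the clauses containing P are satisfied and !P drops from the rest; 2 of the 2^5 = 32 assignments to the other variables satisfy what remains.
With P = false, by the same count on the reduced clause set, 2 assignments work.
(One model: P=F, Q=T, R=F, S=T, T=T, U=F.)
Total: 2 + 2 = 4.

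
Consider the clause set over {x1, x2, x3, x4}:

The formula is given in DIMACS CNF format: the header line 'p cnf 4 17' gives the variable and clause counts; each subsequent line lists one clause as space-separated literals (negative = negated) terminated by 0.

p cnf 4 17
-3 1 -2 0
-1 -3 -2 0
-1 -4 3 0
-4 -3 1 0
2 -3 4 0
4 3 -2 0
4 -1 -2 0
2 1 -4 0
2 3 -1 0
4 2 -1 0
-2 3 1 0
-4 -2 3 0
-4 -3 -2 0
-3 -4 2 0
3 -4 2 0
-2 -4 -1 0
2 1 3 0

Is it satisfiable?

No, unsatisfiable

Suppose x3 = False.
Suppose x1 = False.
Unit clause (¬x2) forces x2 = False.
But (x2) is also a unit clause — contradiction.
Undo x1 and try x1 = True.
Unit clause (¬x4) forces x4 = False.
Unit clause (¬x2) forces x2 = False.
But (x2) is also a unit clause — contradiction.
Either choice for x1 ends in contradiction.
Undo x3 and try x3 = True.
Suppose x1 = True.
Unit clause (¬x2) forces x2 = False.
Unit clause (x4) forces x4 = True.
But (¬x4) is also a unit clause — contradiction.
Undo x1 and try x1 = False.
Unit clause (¬x2) forces x2 = False.
Unit clause (¬x4) forces x4 = False.
But (x4) is also a unit clause — contradiction.
Either choice for x1 ends in contradiction.
Either choice for x3 ends in contradiction.
No assignment satisfies every clause.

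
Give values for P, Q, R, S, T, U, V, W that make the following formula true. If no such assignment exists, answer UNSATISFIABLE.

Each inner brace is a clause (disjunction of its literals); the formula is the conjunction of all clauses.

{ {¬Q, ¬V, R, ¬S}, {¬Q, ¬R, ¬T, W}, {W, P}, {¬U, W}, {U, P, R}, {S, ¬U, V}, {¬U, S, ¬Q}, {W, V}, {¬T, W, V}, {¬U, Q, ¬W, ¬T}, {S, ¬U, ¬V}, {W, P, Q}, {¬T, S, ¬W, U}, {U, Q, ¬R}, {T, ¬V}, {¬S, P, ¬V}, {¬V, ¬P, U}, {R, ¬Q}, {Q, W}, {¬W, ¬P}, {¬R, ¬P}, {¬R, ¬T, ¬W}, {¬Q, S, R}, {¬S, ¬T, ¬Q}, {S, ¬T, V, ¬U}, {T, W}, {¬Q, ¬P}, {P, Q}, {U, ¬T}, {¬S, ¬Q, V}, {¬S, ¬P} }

Try W = True.
Unit clause (¬P) forces P = False.
Unit clause (Q) forces Q = True.
Unit clause (R) forces R = True.
Unit clause (¬T) forces T = False.
Unit clause (¬V) forces V = False.
Unit clause (¬S) forces S = False.
Unit clause (¬U) forces U = False.
All clauses are satisfied.

P: False,  Q: True,  R: True,  S: False,  T: False,  U: False,  V: False,  W: True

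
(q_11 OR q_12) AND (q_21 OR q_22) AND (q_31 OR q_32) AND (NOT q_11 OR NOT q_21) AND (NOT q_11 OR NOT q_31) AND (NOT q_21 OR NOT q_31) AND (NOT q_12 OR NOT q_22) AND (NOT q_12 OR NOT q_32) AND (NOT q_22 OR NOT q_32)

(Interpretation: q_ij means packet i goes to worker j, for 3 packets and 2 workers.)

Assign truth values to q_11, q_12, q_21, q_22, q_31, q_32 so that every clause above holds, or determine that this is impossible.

Branch on q_11: set q_11 = true.
From the singleton clause (NOT q_21), q_21 = false.
From the singleton clause (q_22), q_22 = true.
From the singleton clause (NOT q_31), q_31 = false.
From the singleton clause (q_32), q_32 = true.
Now (NOT q_32) is unsatisfied and unit — conflict.
So q_11 must be the other value — set q_11 = false.
From the singleton clause (q_12), q_12 = true.
From the singleton clause (NOT q_22), q_22 = false.
From the singleton clause (q_21), q_21 = true.
From the singleton clause (NOT q_31), q_31 = false.
From the singleton clause (q_32), q_32 = true.
Now (NOT q_32) is unsatisfied and unit — conflict.
Both values of q_11 lead to a conflict.

UNSATISFIABLE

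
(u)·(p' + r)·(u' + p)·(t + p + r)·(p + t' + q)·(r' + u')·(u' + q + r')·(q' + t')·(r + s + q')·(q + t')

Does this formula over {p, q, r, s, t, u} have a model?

From the singleton clause (u), u = 1.
From the singleton clause (p), p = 1.
From the singleton clause (r), r = 1.
But (r') is also a unit clause — contradiction.
No assignment satisfies every clause.

Unsatisfiable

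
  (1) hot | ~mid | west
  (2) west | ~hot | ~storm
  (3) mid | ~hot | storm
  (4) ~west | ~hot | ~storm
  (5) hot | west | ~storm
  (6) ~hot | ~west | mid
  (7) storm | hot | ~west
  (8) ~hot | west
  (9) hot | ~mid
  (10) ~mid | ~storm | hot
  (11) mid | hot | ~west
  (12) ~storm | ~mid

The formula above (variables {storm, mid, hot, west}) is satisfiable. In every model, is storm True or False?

Suppose storm = 1.
From the singleton clause (~mid), mid = 0.
Suppose west = 1.
From the singleton clause (~hot), hot = 0.
Now (hot) is unsatisfied and unit — conflict.
That branch fails; take west = 0 instead.
From the singleton clause (~hot), hot = 0.
Now (hot) is unsatisfied and unit — conflict.
Either choice for west ends in contradiction.
So every satisfying assignment has storm = False.

False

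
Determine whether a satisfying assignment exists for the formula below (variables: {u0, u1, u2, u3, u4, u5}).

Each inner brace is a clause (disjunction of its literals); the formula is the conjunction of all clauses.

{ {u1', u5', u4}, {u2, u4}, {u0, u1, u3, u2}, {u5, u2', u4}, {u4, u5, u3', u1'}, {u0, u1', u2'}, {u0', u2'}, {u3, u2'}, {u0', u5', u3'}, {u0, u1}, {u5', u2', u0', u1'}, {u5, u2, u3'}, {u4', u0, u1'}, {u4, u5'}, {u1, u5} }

Try u2 = 0.
Unit clause (u4) forces u4 = 1.
Try u0 = 1.
Try u5 = 1.
Unit clause (u3') forces u3 = 0.
Every clause is now satisfied; u1 is unconstrained.
A satisfying assignment: u0=1,  u1=1,  u2=0,  u3=0,  u4=1,  u5=1.

Satisfiable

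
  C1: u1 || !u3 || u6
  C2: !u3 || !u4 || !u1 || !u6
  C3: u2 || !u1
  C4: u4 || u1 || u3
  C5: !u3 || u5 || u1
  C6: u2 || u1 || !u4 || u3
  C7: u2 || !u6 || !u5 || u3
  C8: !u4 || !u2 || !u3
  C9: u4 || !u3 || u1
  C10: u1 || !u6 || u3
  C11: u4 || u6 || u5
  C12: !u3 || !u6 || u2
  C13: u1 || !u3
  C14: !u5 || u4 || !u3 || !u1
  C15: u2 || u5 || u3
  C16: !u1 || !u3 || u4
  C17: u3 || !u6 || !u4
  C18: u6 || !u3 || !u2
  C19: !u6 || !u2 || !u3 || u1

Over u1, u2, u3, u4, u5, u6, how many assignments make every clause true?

7

There are 2^6 = 64 truth assignments over (u1, u2, u3, u4, u5, u6).
Split on u2. With u2 = true, the clauses containing u2 are satisfied and !u2 drops from the rest; 7 of the 2^5 = 32 assignments to the other variables satisfy what remains.
With u2 = false, by the same count on the reduced clause set, 0 assignments work.
Total: 7 + 0 = 7.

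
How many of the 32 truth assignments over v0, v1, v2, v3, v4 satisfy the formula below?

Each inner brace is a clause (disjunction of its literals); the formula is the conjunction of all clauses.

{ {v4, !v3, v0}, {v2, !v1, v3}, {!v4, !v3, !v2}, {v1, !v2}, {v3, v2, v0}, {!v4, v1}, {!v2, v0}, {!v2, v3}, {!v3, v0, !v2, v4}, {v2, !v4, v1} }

There are 2^5 = 32 truth assignments over (v0, v1, v2, v3, v4).
Split on v3. With v3 = true, the clauses containing v3 are satisfied and !v3 drops from the rest; 5 of the 2^4 = 16 assignments to the other variables satisfy what remains.
With v3 = false, by the same count on the reduced clause set, 1 assignment works.
(One model: v0=F, v1=T, v2=F, v3=T, v4=T.)
Total: 5 + 1 = 6.

6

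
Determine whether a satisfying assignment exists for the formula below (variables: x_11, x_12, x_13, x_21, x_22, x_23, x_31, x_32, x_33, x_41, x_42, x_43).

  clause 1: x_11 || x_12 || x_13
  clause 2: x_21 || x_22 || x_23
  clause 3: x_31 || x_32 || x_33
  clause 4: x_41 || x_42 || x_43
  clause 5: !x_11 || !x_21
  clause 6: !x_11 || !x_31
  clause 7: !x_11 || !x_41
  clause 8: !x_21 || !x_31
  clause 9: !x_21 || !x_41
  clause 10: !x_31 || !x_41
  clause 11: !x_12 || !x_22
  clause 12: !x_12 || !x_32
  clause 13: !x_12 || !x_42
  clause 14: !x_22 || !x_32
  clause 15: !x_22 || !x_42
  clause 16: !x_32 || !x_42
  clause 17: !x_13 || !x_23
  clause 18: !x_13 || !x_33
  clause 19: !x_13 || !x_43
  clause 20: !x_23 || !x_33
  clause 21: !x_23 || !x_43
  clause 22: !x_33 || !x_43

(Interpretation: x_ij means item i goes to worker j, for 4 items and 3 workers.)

No

Suppose x_11 = false.
Suppose x_12 = true.
(!x_22) alone gives x_22 = false.
(!x_32) alone gives x_32 = false.
(!x_42) alone gives x_42 = false.
Suppose x_21 = true.
(!x_31) alone gives x_31 = false.
(x_33) alone gives x_33 = true.
(!x_41) alone gives x_41 = false.
(x_43) alone gives x_43 = true.
Now (!x_43) is unsatisfied and unit — conflict.
So x_21 must be the other value — set x_21 = false.
(x_23) alone gives x_23 = true.
(!x_13) alone gives x_13 = false.
(!x_33) alone gives x_33 = false.
(x_31) alone gives x_31 = true.
(!x_41) alone gives x_41 = false.
(x_43) alone gives x_43 = true.
Now (!x_43) is unsatisfied and unit — conflict.
Either choice for x_21 ends in contradiction.
So x_12 must be the other value — set x_12 = false.
(x_13) alone gives x_13 = true.
(!x_23) alone gives x_23 = false.
(!x_33) alone gives x_33 = false.
(!x_43) alone gives x_43 = false.
Suppose x_21 = true.
(!x_31) alone gives x_31 = false.
(x_32) alone gives x_32 = true.
(!x_41) alone gives x_41 = false.
(x_42) alone gives x_42 = true.
Now (!x_42) is unsatisfied and unit — conflict.
So x_21 must be the other value — set x_21 = false.
(x_22) alone gives x_22 = true.
(!x_32) alone gives x_32 = false.
(x_31) alone gives x_31 = true.
(!x_41) alone gives x_41 = false.
(x_42) alone gives x_42 = true.
Now (!x_42) is unsatisfied and unit — conflict.
Either choice for x_21 ends in contradiction.
Either choice for x_12 ends in contradiction.
So x_11 must be the other value — set x_11 = true.
(!x_21) alone gives x_21 = false.
(!x_31) alone gives x_31 = false.
(!x_41) alone gives x_41 = false.
Suppose x_22 = true.
(!x_12) alone gives x_12 = false.
(!x_32) alone gives x_32 = false.
(x_33) alone gives x_33 = true.
(!x_42) alone gives x_42 = false.
(x_43) alone gives x_43 = true.
Now (!x_43) is unsatisfied and unit — conflict.
So x_22 must be the other value — set x_22 = false.
(x_23) alone gives x_23 = true.
(!x_13) alone gives x_13 = false.
(!x_33) alone gives x_33 = false.
(x_32) alone gives x_32 = true.
(!x_12) alone gives x_12 = false.
(!x_42) alone gives x_42 = false.
(x_43) alone gives x_43 = true.
Now (!x_43) is unsatisfied and unit — conflict.
Either choice for x_22 ends in contradiction.
Either choice for x_11 ends in contradiction.
No assignment satisfies every clause.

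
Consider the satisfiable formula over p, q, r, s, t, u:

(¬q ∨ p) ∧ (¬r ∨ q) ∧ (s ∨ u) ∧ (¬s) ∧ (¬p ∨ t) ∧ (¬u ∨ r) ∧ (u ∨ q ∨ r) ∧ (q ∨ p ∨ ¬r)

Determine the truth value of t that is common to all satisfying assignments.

True

Suppose t = False.
The clause (¬s) is unit, so s = False.
The clause (u) is unit, so u = True.
The clause (¬p) is unit, so p = False.
The clause (¬q) is unit, so q = False.
The clause (¬r) is unit, so r = False.
Now (r) is unsatisfied and unit — conflict.
So every satisfying assignment has t = True.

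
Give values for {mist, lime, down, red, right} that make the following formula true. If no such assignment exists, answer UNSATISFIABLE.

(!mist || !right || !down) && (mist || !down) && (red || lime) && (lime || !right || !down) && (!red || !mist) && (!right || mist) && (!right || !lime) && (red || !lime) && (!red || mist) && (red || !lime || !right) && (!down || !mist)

Try mist = true.
The clause (!red) is unit, so red = false.
The clause (lime) is unit, so lime = true.
But (!lime) is also a unit clause — contradiction.
Undo mist and try mist = false.
The clause (!down) is unit, so down = false.
The clause (!right) is unit, so right = false.
The clause (!red) is unit, so red = false.
The clause (lime) is unit, so lime = true.
But (!lime) is also a unit clause — contradiction.
Either choice for mist ends in contradiction.

UNSATISFIABLE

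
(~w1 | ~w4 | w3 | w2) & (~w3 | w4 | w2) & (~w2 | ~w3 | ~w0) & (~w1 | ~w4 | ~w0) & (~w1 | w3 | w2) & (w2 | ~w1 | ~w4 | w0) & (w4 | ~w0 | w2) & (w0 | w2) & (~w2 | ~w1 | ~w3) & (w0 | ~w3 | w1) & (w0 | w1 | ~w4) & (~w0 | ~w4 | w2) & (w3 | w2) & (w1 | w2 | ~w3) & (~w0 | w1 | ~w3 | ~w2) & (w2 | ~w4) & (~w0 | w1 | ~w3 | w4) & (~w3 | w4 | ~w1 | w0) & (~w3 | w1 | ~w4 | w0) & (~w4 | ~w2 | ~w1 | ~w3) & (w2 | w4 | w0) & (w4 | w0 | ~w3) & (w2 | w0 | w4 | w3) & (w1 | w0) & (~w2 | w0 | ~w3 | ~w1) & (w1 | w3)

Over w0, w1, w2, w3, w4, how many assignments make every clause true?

3

There are 2^5 = 32 truth assignments over (w0, w1, w2, w3, w4).
Split on w2. With w2 = 1, the clauses containing w2 are satisfied and ~w2 drops from the rest; 3 of the 2^4 = 16 assignments to the other variables satisfy what remains.
With w2 = 0, by the same count on the reduced clause set, 0 assignments work.
Total: 3 + 0 = 3.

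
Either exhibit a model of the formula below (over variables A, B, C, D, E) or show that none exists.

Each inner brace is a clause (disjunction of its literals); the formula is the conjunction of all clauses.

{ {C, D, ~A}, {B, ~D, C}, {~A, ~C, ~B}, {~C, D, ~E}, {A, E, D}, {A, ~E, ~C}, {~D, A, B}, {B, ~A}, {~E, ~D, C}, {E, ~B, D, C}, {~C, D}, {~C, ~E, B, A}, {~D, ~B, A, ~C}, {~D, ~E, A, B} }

Case B = 0:
Unit clause (~A) forces A = 0.
Unit clause (~D) forces D = 0.
Unit clause (E) forces E = 1.
Unit clause (~C) forces C = 0.
Every clause now holds.

A ↦ 0,  B ↦ 0,  C ↦ 0,  D ↦ 0,  E ↦ 1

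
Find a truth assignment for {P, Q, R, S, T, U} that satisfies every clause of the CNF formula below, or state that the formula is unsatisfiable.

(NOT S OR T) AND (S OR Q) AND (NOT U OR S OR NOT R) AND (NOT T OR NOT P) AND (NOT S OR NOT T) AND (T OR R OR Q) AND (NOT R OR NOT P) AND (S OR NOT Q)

UNSATISFIABLE

Branch on S: set S = false.
The clause (Q) is unit, so Q = true.
That conflicts with the unit clause (NOT Q).
So S must be the other value — set S = true.
The clause (T) is unit, so T = true.
That conflicts with the unit clause (NOT T).
Neither S = true nor S = false works.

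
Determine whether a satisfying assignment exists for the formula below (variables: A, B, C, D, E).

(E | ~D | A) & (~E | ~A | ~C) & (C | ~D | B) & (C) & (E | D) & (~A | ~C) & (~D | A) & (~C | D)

No

Unit clause (C) forces C = 1.
Unit clause (~A) forces A = 0.
Unit clause (~D) forces D = 0.
Now (D) is unsatisfied and unit — conflict.
No assignment satisfies every clause.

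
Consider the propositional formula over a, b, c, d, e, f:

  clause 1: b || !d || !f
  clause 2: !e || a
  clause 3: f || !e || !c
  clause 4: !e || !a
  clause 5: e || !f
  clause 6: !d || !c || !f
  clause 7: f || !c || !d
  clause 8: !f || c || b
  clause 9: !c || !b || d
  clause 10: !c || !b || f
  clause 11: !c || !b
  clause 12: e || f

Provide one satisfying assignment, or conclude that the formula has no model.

Suppose e = false.
Unit clause (!f) forces f = false.
But (f) is also a unit clause — contradiction.
Undo e and try e = true.
Unit clause (a) forces a = true.
But (!a) is also a unit clause — contradiction.
Either choice for e ends in contradiction.

UNSATISFIABLE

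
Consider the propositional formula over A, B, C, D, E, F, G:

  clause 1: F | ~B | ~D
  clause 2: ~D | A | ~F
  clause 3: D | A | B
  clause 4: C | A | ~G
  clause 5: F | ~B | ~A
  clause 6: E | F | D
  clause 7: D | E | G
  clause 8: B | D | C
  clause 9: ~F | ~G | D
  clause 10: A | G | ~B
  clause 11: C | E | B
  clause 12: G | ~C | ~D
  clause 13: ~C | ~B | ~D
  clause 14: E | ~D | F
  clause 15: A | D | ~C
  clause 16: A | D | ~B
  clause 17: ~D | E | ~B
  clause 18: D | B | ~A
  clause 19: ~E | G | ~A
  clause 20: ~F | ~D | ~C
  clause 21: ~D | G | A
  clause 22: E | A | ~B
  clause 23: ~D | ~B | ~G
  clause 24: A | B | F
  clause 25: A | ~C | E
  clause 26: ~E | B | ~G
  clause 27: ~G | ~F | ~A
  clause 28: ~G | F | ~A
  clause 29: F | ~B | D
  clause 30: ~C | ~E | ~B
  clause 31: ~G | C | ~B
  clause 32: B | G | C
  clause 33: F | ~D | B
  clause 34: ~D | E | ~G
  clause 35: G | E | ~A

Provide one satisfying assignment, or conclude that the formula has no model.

UNSATISFIABLE

Case F = 1:
Case D = 0:
Unit clause (~G) forces G = 0.
Unit clause (E) forces E = 1.
Unit clause (~A) forces A = 0.
Unit clause (B) forces B = 1.
But (~B) is also a unit clause — contradiction.
That branch fails; take D = 1 instead.
Unit clause (A) forces A = 1.
Unit clause (~C) forces C = 0.
Unit clause (~G) forces G = 0.
Unit clause (~E) forces E = 0.
But (E) is also a unit clause — contradiction.
Either choice for D ends in contradiction.
That branch fails; take F = 0 instead.
Case B = 0:
Unit clause (A) forces A = 1.
Unit clause (D) forces D = 1.
But (~D) is also a unit clause — contradiction.
That branch fails; take B = 1 instead.
Unit clause (~D) forces D = 0.
But (D) is also a unit clause — contradiction.
Either choice for B ends in contradiction.
Either choice for F ends in contradiction.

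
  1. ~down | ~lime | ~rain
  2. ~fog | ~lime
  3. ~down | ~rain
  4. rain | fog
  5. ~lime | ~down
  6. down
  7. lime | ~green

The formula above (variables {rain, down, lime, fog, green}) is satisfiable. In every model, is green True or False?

Suppose green = 1.
From the singleton clause (down), down = 1.
From the singleton clause (~rain), rain = 0.
From the singleton clause (fog), fog = 1.
From the singleton clause (~lime), lime = 0.
Now (lime) is unsatisfied and unit — conflict.
So every satisfying assignment has green = False.

False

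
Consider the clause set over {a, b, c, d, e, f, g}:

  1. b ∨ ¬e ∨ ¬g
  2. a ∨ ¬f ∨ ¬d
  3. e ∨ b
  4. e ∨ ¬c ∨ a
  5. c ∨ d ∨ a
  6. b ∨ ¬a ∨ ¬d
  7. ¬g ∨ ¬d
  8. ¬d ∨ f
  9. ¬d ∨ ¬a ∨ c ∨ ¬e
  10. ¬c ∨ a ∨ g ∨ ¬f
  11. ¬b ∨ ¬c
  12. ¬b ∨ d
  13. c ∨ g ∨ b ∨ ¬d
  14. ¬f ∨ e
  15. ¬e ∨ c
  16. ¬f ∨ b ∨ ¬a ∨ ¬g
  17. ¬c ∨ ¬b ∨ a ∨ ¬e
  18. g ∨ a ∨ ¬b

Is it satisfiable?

Case e = True:
(c) alone gives c = True.
(¬b) alone gives b = False.
(¬g) alone gives g = False.
Case a = True:
(¬d) alone gives d = False.
No clause remains; f is free.
A satisfying assignment: a ↦ True,  b ↦ False,  c ↦ True,  d ↦ False,  e ↦ True,  f ↦ True,  g ↦ False.

Yes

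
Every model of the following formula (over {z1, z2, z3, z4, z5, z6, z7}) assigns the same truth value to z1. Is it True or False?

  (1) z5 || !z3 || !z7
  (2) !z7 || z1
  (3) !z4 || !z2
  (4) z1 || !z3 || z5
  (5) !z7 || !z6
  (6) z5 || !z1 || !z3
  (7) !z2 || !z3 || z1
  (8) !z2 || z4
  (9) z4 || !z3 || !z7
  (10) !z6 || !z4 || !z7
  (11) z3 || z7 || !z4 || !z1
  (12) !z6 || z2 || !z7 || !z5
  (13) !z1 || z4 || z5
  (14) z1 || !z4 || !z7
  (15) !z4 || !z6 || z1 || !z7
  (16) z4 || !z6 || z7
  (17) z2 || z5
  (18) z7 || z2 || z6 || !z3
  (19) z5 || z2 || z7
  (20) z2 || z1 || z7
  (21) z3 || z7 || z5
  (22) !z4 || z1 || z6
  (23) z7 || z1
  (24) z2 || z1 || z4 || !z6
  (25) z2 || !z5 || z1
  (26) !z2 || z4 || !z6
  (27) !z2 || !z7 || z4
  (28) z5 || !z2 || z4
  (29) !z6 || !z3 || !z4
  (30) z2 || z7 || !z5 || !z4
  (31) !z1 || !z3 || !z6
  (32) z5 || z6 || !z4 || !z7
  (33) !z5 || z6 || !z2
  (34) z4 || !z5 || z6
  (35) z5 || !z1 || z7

True

Suppose z1 = false.
From the singleton clause (!z7), z7 = false.
But (z7) is also a unit clause — contradiction.
So every satisfying assignment has z1 = True.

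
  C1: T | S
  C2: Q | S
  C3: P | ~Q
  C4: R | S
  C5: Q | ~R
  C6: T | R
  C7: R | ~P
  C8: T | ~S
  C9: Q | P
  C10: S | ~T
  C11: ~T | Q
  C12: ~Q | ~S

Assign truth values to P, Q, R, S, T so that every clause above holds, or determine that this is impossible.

UNSATISFIABLE

Branch on T: set T = 1.
(S) alone gives S = 1.
(Q) alone gives Q = 1.
That conflicts with the unit clause (~Q).
Backtrack on T: now try T = 0.
(S) alone gives S = 1.
That conflicts with the unit clause (~S).
Neither T = 1 nor T = 0 works.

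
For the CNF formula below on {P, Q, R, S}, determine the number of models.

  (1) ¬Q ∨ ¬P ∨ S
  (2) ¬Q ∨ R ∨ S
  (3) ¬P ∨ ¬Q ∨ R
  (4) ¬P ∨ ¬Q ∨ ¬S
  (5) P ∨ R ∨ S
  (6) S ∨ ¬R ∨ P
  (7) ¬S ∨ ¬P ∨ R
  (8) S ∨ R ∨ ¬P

There are 2^4 = 16 truth assignments over (P, Q, R, S).
Split on P. With P = True, the clauses containing P are satisfied and ¬P drops from the rest; 2 of the 2^3 = 8 assignments to the other variables satisfy what remains.
With P = False, by the same count on the reduced clause set, 4 assignments work.
Total: 2 + 4 = 6.

6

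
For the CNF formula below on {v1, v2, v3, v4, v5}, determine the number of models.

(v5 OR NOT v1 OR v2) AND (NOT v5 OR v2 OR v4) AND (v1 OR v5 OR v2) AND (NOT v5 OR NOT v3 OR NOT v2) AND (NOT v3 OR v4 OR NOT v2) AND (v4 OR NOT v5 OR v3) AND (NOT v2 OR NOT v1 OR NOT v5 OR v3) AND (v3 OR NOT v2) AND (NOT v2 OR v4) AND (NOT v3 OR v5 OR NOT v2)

4

There are 2^5 = 32 truth assignments over (v1, v2, v3, v4, v5).
Split on v3. With v3 = true, the clauses containing v3 are satisfied and NOT v3 drops from the rest; 2 of the 2^4 = 16 assignments to the other variables satisfy what remains.
With v3 = false, by the same count on the reduced clause set, 2 assignments work.
(One model: v1=F, v2=F, v3=F, v4=T, v5=T.)
Total: 2 + 2 = 4.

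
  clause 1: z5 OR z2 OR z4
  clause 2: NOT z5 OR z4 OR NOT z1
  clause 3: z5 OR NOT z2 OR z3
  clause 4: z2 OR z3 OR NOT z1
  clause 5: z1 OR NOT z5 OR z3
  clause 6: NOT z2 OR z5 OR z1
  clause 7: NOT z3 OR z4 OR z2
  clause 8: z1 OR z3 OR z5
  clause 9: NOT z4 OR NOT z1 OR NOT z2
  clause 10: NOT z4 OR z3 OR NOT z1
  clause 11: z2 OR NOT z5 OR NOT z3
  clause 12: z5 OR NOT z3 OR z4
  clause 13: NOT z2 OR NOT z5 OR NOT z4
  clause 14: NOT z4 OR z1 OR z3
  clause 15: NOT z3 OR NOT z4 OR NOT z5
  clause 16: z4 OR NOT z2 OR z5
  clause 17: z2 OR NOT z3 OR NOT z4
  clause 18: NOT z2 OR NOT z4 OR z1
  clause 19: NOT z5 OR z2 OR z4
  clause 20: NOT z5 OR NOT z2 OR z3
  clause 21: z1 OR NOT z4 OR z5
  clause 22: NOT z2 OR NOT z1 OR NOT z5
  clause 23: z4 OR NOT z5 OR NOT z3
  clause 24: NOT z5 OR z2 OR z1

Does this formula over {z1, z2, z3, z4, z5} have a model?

Case z5 = true:
Case z4 = true:
Unit clause (NOT z2) forces z2 = false.
Unit clause (NOT z3) forces z3 = false.
Unit clause (NOT z1) forces z1 = false.
But (z1) is also a unit clause — contradiction.
That branch fails; take z4 = false instead.
Unit clause (NOT z1) forces z1 = false.
Unit clause (z3) forces z3 = true.
But (NOT z3) is also a unit clause — contradiction.
Either choice for z4 ends in contradiction.
That branch fails; take z5 = false instead.
Case z2 = true:
Unit clause (z3) forces z3 = true.
Unit clause (z1) forces z1 = true.
Unit clause (NOT z4) forces z4 = false.
But (z4) is also a unit clause — contradiction.
That branch fails; take z2 = false instead.
Unit clause (z4) forces z4 = true.
Unit clause (NOT z3) forces z3 = false.
Unit clause (NOT z1) forces z1 = false.
But (z1) is also a unit clause — contradiction.
Either choice for z2 ends in contradiction.
Either choice for z5 ends in contradiction.
No assignment satisfies every clause.

No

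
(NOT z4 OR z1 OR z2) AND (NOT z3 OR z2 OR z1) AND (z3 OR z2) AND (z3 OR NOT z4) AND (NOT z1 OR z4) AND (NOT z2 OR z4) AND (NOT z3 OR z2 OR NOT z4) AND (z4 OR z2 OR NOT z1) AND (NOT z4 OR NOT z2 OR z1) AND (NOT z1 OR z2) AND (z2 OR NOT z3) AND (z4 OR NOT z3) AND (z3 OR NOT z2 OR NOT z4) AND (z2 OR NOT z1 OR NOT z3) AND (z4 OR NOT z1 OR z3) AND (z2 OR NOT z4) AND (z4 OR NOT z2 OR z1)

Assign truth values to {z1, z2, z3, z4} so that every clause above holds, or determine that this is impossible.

z1: true,  z2: true,  z3: true,  z4: true

Try z3 = true.
The clause (z2) is unit, so z2 = true.
The clause (z4) is unit, so z4 = true.
The clause (z1) is unit, so z1 = true.
All clauses are satisfied.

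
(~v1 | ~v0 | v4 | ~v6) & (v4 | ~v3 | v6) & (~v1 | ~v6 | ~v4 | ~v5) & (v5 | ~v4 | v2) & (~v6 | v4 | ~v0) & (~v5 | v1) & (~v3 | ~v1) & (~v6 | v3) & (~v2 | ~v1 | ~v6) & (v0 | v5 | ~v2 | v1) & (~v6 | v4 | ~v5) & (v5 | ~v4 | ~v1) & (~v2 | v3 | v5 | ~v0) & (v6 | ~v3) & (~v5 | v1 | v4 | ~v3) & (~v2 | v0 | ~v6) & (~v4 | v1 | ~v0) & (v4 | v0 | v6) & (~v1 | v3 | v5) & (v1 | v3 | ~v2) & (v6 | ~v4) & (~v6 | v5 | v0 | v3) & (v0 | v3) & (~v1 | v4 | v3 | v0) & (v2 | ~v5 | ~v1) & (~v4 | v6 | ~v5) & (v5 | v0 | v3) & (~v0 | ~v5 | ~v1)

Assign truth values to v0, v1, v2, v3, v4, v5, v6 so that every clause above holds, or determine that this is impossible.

Suppose v5 = 0.
Suppose v4 = 0.
Suppose v3 = 1.
From the singleton clause (v6), v6 = 1.
From the singleton clause (~v0), v0 = 0.
From the singleton clause (~v1), v1 = 0.
From the singleton clause (~v2), v2 = 0.
This assignment satisfies each clause.

v0 ↦ 0,  v1 ↦ 0,  v2 ↦ 0,  v3 ↦ 1,  v4 ↦ 0,  v5 ↦ 0,  v6 ↦ 1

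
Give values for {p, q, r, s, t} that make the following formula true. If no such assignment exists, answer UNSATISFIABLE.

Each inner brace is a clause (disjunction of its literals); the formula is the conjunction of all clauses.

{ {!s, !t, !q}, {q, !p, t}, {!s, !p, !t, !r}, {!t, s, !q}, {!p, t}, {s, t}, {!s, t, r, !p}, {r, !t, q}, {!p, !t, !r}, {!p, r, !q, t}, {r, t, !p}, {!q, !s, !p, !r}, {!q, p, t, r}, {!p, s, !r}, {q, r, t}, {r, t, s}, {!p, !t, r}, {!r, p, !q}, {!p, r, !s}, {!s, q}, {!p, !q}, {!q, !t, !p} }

p=false,  q=false,  r=true,  s=false,  t=true

Branch on p: set p = false.
Branch on s: set s = false.
From the singleton clause (t), t = true.
From the singleton clause (!q), q = false.
From the singleton clause (r), r = true.
All clauses are satisfied.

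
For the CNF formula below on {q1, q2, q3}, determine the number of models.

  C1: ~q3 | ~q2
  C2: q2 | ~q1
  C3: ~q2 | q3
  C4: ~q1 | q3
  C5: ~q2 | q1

2

There are 2^3 = 8 truth assignments over (q1, q2, q3).
Check each against the 5 clauses (columns in the order q1, q2, q3):
  F F F  ✓ satisfies all
  F F T  ✓ satisfies all
  F T F  ✗ fails (~q2 | q3)
  F T T  ✗ fails (~q3 | ~q2)
  T F F  ✗ fails (q2 | ~q1)
  T F T  ✗ fails (q2 | ~q1)
  T T F  ✗ fails (~q2 | q3)
  T T T  ✗ fails (~q3 | ~q2)
2 of the 8 rows are models.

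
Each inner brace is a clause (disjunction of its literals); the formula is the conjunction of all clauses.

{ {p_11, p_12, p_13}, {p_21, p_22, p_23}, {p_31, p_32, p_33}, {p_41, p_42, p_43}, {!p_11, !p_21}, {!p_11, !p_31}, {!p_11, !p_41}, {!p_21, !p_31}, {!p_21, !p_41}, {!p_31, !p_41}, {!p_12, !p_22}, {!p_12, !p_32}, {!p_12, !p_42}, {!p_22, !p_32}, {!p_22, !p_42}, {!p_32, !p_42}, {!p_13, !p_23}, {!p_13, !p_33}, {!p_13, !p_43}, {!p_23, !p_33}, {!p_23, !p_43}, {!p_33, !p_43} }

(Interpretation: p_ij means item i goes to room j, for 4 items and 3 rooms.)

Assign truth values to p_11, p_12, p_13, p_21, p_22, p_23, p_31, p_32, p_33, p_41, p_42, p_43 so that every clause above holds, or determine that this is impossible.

Branch on p_11: set p_11 = false.
Branch on p_12: set p_12 = true.
The clause (!p_22) is unit, so p_22 = false.
The clause (!p_32) is unit, so p_32 = false.
The clause (!p_42) is unit, so p_42 = false.
Branch on p_21: set p_21 = true.
The clause (!p_31) is unit, so p_31 = false.
The clause (p_33) is unit, so p_33 = true.
The clause (!p_41) is unit, so p_41 = false.
The clause (p_43) is unit, so p_43 = true.
That conflicts with the unit clause (!p_43).
Undo p_21 and try p_21 = false.
The clause (p_23) is unit, so p_23 = true.
The clause (!p_13) is unit, so p_13 = false.
The clause (!p_33) is unit, so p_33 = false.
The clause (p_31) is unit, so p_31 = true.
The clause (!p_41) is unit, so p_41 = false.
The clause (p_43) is unit, so p_43 = true.
That conflicts with the unit clause (!p_43).
Both values of p_21 lead to a conflict.
Undo p_12 and try p_12 = false.
The clause (p_13) is unit, so p_13 = true.
The clause (!p_23) is unit, so p_23 = false.
The clause (!p_33) is unit, so p_33 = false.
The clause (!p_43) is unit, so p_43 = false.
Branch on p_21: set p_21 = true.
The clause (!p_31) is unit, so p_31 = false.
The clause (p_32) is unit, so p_32 = true.
The clause (!p_41) is unit, so p_41 = false.
The clause (p_42) is unit, so p_42 = true.
That conflicts with the unit clause (!p_42).
Undo p_21 and try p_21 = false.
The clause (p_22) is unit, so p_22 = true.
The clause (!p_32) is unit, so p_32 = false.
The clause (p_31) is unit, so p_31 = true.
The clause (!p_41) is unit, so p_41 = false.
The clause (p_42) is unit, so p_42 = true.
That conflicts with the unit clause (!p_42).
Both values of p_21 lead to a conflict.
Both values of p_12 lead to a conflict.
Undo p_11 and try p_11 = true.
The clause (!p_21) is unit, so p_21 = false.
The clause (!p_31) is unit, so p_31 = false.
The clause (!p_41) is unit, so p_41 = false.
Branch on p_22: set p_22 = true.
The clause (!p_12) is unit, so p_12 = false.
The clause (!p_32) is unit, so p_32 = false.
The clause (p_33) is unit, so p_33 = true.
The clause (!p_42) is unit, so p_42 = false.
The clause (p_43) is unit, so p_43 = true.
That conflicts with the unit clause (!p_43).
Undo p_22 and try p_22 = false.
The clause (p_23) is unit, so p_23 = true.
The clause (!p_13) is unit, so p_13 = false.
The clause (!p_33) is unit, so p_33 = false.
The clause (p_32) is unit, so p_32 = true.
The clause (!p_12) is unit, so p_12 = false.
The clause (!p_42) is unit, so p_42 = false.
The clause (p_43) is unit, so p_43 = true.
That conflicts with the unit clause (!p_43).
Both values of p_22 lead to a conflict.
Both values of p_11 lead to a conflict.

UNSATISFIABLE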